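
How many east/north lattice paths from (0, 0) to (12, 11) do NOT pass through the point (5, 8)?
Number of paths = 1197638

Total paths from (0, 0) to (12, 11): C(23, 12) = 1352078. Paths through (5, 8): (paths (0, 0) → (5, 8)) × (paths (5, 8) → (12, 11)) = C(13, 5) · C(10, 7) = 1287 · 120 = 154440. Avoidance count = 1352078 − 154440 = 1197638.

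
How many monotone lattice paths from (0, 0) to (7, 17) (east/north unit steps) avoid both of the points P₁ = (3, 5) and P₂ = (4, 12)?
Number of paths = 167352

Inclusion–exclusion. Total paths: C(24, 7) = 346104. Through P₁: C(8, 3)·C(16, 4) = 101920. Through P₂: C(16, 4)·C(8, 3) = 101920. Since P₁ is strictly southwest of P₂, a monotone path through both must visit P₁ then P₂; paths through both = C(8, 3)·C(8, 1)·C(8, 3) = 25088. Avoid both = 346104 − 101920 − 101920 + 25088 = 167352.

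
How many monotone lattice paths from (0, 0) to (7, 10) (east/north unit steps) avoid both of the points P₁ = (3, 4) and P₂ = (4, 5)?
Number of paths = 8962

Inclusion–exclusion. Total paths: C(17, 7) = 19448. Through P₁: C(7, 3)·C(10, 4) = 7350. Through P₂: C(9, 4)·C(8, 3) = 7056. Since P₁ is strictly southwest of P₂, a monotone path through both must visit P₁ then P₂; paths through both = C(7, 3)·C(2, 1)·C(8, 3) = 3920. Avoid both = 19448 − 7350 − 7056 + 3920 = 8962.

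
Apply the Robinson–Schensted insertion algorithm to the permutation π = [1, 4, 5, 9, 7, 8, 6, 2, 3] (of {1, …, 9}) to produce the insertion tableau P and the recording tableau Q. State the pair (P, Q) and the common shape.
P = [1, 2, 3, 6, 8] / [4, 5] / [7] / [9];  Q = [1, 2, 3, 4, 6] / [5, 9] / [7] / [8];  common shape = (5, 2, 1, 1)

Row-insert the values π_1, π_2, … into P one at a time, bumping the leftmost entry strictly greater than the inserted value down to the next row. The recording tableau Q records, in position (i, j), the step at which that cell was added to P.
  Insert 1 (step 1): P = [1];  Q = [1]
  Insert 4 (step 2): P = [1, 4];  Q = [1, 2]
  Insert 5 (step 3): P = [1, 4, 5];  Q = [1, 2, 3]
  Insert 9 (step 4): P = [1, 4, 5, 9];  Q = [1, 2, 3, 4]
  Insert 7 (step 5): P = [1, 4, 5, 7] / [9];  Q = [1, 2, 3, 4] / [5]
  Insert 8 (step 6): P = [1, 4, 5, 7, 8] / [9];  Q = [1, 2, 3, 4, 6] / [5]
  Insert 6 (step 7): P = [1, 4, 5, 6, 8] / [7] / [9];  Q = [1, 2, 3, 4, 6] / [5] / [7]
  Insert 2 (step 8): P = [1, 2, 5, 6, 8] / [4] / [7] / [9];  Q = [1, 2, 3, 4, 6] / [5] / [7] / [8]
  Insert 3 (step 9): P = [1, 2, 3, 6, 8] / [4, 5] / [7] / [9];  Q = [1, 2, 3, 4, 6] / [5, 9] / [7] / [8]
Final shape: (5, 2, 1, 1).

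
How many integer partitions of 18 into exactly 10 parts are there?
p(18, 10 parts) = 22

Partitions of n into exactly k parts are in bijection with partitions of n − k into at most k parts (subtract 1 from each part). So p(18, exactly 10) = p(8, parts ≤ 10). Computing via the recurrence p(m, j) = p(m, j−1) + p(m−j, j) gives 22.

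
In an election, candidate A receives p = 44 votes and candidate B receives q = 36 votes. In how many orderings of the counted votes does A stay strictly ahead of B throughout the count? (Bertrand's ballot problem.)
Strict-lead orderings = 7237577480931700810180

Total orderings of the 80 votes with 44 for A: C(80, 44) = 72375774809317008101800. By the Bertrand ballot formula (Cycle Lemma / reflection principle), the number of orderings in which A is strictly ahead of B throughout is (p − q)/(p + q) · C(p + q, p) = (44 − 36)/(44 + 36) · 72375774809317008101800 = 7237577480931700810180.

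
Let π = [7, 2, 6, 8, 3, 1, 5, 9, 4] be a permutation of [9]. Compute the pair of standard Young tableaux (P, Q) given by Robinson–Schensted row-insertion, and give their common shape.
P = [1, 3, 4, 9] / [2, 5] / [6, 8] / [7];  Q = [1, 3, 4, 8] / [2, 7] / [5, 9] / [6];  common shape = (4, 2, 2, 1)

Row-insert the values π_1, π_2, … into P one at a time, bumping the leftmost entry strictly greater than the inserted value down to the next row. The recording tableau Q records, in position (i, j), the step at which that cell was added to P.
  Insert 7 (step 1): P = [7];  Q = [1]
  Insert 2 (step 2): P = [2] / [7];  Q = [1] / [2]
  Insert 6 (step 3): P = [2, 6] / [7];  Q = [1, 3] / [2]
  Insert 8 (step 4): P = [2, 6, 8] / [7];  Q = [1, 3, 4] / [2]
  Insert 3 (step 5): P = [2, 3, 8] / [6] / [7];  Q = [1, 3, 4] / [2] / [5]
  Insert 1 (step 6): P = [1, 3, 8] / [2] / [6] / [7];  Q = [1, 3, 4] / [2] / [5] / [6]
  Insert 5 (step 7): P = [1, 3, 5] / [2, 8] / [6] / [7];  Q = [1, 3, 4] / [2, 7] / [5] / [6]
  Insert 9 (step 8): P = [1, 3, 5, 9] / [2, 8] / [6] / [7];  Q = [1, 3, 4, 8] / [2, 7] / [5] / [6]
  Insert 4 (step 9): P = [1, 3, 4, 9] / [2, 5] / [6, 8] / [7];  Q = [1, 3, 4, 8] / [2, 7] / [5, 9] / [6]
Final shape: (4, 2, 2, 1).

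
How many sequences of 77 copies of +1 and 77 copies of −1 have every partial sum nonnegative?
C_77 = 18793142726809884575211361279087545193250040

These ballot sequences are counted by the Catalan number C_n = (1/(n + 1)) · C(2n, n). For n = 77: C_77 = (1/78) · C(154, 77) = 1465865132691170996866486179768828525073503120/78 = 18793142726809884575211361279087545193250040.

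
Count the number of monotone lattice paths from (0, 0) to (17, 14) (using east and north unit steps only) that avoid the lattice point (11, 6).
Number of paths = 228017397

Total paths from (0, 0) to (17, 14): C(31, 17) = 265182525. Paths through (11, 6): (paths (0, 0) → (11, 6)) × (paths (11, 6) → (17, 14)) = C(17, 11) · C(14, 6) = 12376 · 3003 = 37165128. Avoidance count = 265182525 − 37165128 = 228017397.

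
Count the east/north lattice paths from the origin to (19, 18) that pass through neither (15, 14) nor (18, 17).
Number of paths = 6270733800

Inclusion–exclusion. Total paths: C(37, 19) = 17672631900. Through P₁: C(29, 15)·C(8, 4) = 5429113200. Through P₂: C(35, 18)·C(2, 1) = 9075135300. Since P₁ is strictly southwest of P₂, a monotone path through both must visit P₁ then P₂; paths through both = C(29, 15)·C(6, 3)·C(2, 1) = 3102350400. Avoid both = 17672631900 − 5429113200 − 9075135300 + 3102350400 = 6270733800.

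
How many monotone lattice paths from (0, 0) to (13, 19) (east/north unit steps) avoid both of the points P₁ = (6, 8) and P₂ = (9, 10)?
Number of paths = 207227308

Inclusion–exclusion. Total paths: C(32, 13) = 347373600. Through P₁: C(14, 6)·C(18, 7) = 95567472. Through P₂: C(19, 9)·C(13, 4) = 66050270. Since P₁ is strictly southwest of P₂, a monotone path through both must visit P₁ then P₂; paths through both = C(14, 6)·C(5, 3)·C(13, 4) = 21471450. Avoid both = 347373600 − 95567472 − 66050270 + 21471450 = 207227308.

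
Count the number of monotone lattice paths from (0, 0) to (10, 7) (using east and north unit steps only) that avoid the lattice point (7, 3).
Number of paths = 15248

Total paths from (0, 0) to (10, 7): C(17, 10) = 19448. Paths through (7, 3): (paths (0, 0) → (7, 3)) × (paths (7, 3) → (10, 7)) = C(10, 7) · C(7, 3) = 120 · 35 = 4200. Avoidance count = 19448 − 4200 = 15248.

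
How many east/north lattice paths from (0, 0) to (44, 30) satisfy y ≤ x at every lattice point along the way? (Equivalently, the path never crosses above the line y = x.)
Number of paths = 156375886125188595376

By the reflection principle (André's argument), the number of monotone paths to (44, 30) with n ≤ m that never go above y = x is C(74, 44) − C(74, 45) = 469127658375565786128 − 312751772250377190752 = 156375886125188595376.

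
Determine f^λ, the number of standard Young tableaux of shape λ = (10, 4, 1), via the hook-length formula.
# SYT of shape (10, 4, 1) = 7007

Hook-length formula: f^λ = n! / Π hook(c), product over all cells c of the Young diagram. For λ = (10, 4, 1), n = 15 boxes. Hook lengths by row (left-to-right, top-to-bottom): [12, 10, 9, 8, 6, 5, 4, 3, 2, 1]; [5, 3, 2, 1]; [1]. Product of hooks = 186624000. So f^λ = 15! / 186624000 = 1307674368000 / 186624000 = 7007.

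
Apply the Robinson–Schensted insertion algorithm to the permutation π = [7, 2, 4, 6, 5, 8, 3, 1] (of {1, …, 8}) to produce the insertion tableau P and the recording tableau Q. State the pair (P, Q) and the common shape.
P = [1, 3, 5, 8] / [2] / [4] / [6] / [7];  Q = [1, 3, 4, 6] / [2] / [5] / [7] / [8];  common shape = (4, 1, 1, 1, 1)

Row-insert the values π_1, π_2, … into P one at a time, bumping the leftmost entry strictly greater than the inserted value down to the next row. The recording tableau Q records, in position (i, j), the step at which that cell was added to P.
  Insert 7 (step 1): P = [7];  Q = [1]
  Insert 2 (step 2): P = [2] / [7];  Q = [1] / [2]
  Insert 4 (step 3): P = [2, 4] / [7];  Q = [1, 3] / [2]
  Insert 6 (step 4): P = [2, 4, 6] / [7];  Q = [1, 3, 4] / [2]
  Insert 5 (step 5): P = [2, 4, 5] / [6] / [7];  Q = [1, 3, 4] / [2] / [5]
  Insert 8 (step 6): P = [2, 4, 5, 8] / [6] / [7];  Q = [1, 3, 4, 6] / [2] / [5]
  Insert 3 (step 7): P = [2, 3, 5, 8] / [4] / [6] / [7];  Q = [1, 3, 4, 6] / [2] / [5] / [7]
  Insert 1 (step 8): P = [1, 3, 5, 8] / [2] / [4] / [6] / [7];  Q = [1, 3, 4, 6] / [2] / [5] / [7] / [8]
Final shape: (4, 1, 1, 1, 1).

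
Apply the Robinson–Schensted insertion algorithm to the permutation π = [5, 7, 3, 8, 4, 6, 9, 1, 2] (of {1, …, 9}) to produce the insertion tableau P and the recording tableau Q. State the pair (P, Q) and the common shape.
P = [1, 2, 6, 9] / [3, 4, 8] / [5, 7];  Q = [1, 2, 4, 7] / [3, 5, 6] / [8, 9];  common shape = (4, 3, 2)

Row-insert the values π_1, π_2, … into P one at a time, bumping the leftmost entry strictly greater than the inserted value down to the next row. The recording tableau Q records, in position (i, j), the step at which that cell was added to P.
  Insert 5 (step 1): P = [5];  Q = [1]
  Insert 7 (step 2): P = [5, 7];  Q = [1, 2]
  Insert 3 (step 3): P = [3, 7] / [5];  Q = [1, 2] / [3]
  Insert 8 (step 4): P = [3, 7, 8] / [5];  Q = [1, 2, 4] / [3]
  Insert 4 (step 5): P = [3, 4, 8] / [5, 7];  Q = [1, 2, 4] / [3, 5]
  Insert 6 (step 6): P = [3, 4, 6] / [5, 7, 8];  Q = [1, 2, 4] / [3, 5, 6]
  Insert 9 (step 7): P = [3, 4, 6, 9] / [5, 7, 8];  Q = [1, 2, 4, 7] / [3, 5, 6]
  Insert 1 (step 8): P = [1, 4, 6, 9] / [3, 7, 8] / [5];  Q = [1, 2, 4, 7] / [3, 5, 6] / [8]
  Insert 2 (step 9): P = [1, 2, 6, 9] / [3, 4, 8] / [5, 7];  Q = [1, 2, 4, 7] / [3, 5, 6] / [8, 9]
Final shape: (4, 3, 2).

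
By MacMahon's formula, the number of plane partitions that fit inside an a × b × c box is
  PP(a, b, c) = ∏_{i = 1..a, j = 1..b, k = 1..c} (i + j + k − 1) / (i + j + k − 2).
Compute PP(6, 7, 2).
PP(6, 7, 2) = 736164

Evaluate the triple product over i = 1..6, j = 1..7, k = 1..2. The factors are (2/1) · (3/2) · (3/2) · (4/3) · (4/3) · (5/4) · (5/4) · (6/5) · … (84 factors total). The numerators and denominators telescope so the product is an integer; carrying out the multiplication exactly gives PP(6, 7, 2) = 736164.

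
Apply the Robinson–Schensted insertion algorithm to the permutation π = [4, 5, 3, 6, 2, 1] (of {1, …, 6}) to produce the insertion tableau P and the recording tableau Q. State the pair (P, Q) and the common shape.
P = [1, 5, 6] / [2] / [3] / [4];  Q = [1, 2, 4] / [3] / [5] / [6];  common shape = (3, 1, 1, 1)

Row-insert the values π_1, π_2, … into P one at a time, bumping the leftmost entry strictly greater than the inserted value down to the next row. The recording tableau Q records, in position (i, j), the step at which that cell was added to P.
  Insert 4 (step 1): P = [4];  Q = [1]
  Insert 5 (step 2): P = [4, 5];  Q = [1, 2]
  Insert 3 (step 3): P = [3, 5] / [4];  Q = [1, 2] / [3]
  Insert 6 (step 4): P = [3, 5, 6] / [4];  Q = [1, 2, 4] / [3]
  Insert 2 (step 5): P = [2, 5, 6] / [3] / [4];  Q = [1, 2, 4] / [3] / [5]
  Insert 1 (step 6): P = [1, 5, 6] / [2] / [3] / [4];  Q = [1, 2, 4] / [3] / [5] / [6]
Final shape: (3, 1, 1, 1).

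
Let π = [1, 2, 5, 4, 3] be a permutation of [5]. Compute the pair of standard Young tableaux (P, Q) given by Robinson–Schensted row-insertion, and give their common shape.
P = [1, 2, 3] / [4] / [5];  Q = [1, 2, 3] / [4] / [5];  common shape = (3, 1, 1)

Row-insert the values π_1, π_2, … into P one at a time, bumping the leftmost entry strictly greater than the inserted value down to the next row. The recording tableau Q records, in position (i, j), the step at which that cell was added to P.
  Insert 1 (step 1): P = [1];  Q = [1]
  Insert 2 (step 2): P = [1, 2];  Q = [1, 2]
  Insert 5 (step 3): P = [1, 2, 5];  Q = [1, 2, 3]
  Insert 4 (step 4): P = [1, 2, 4] / [5];  Q = [1, 2, 3] / [4]
  Insert 3 (step 5): P = [1, 2, 3] / [4] / [5];  Q = [1, 2, 3] / [4] / [5]
Final shape: (3, 1, 1).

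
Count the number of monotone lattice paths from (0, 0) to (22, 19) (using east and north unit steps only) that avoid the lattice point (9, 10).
Number of paths = 198712005440

Total paths from (0, 0) to (22, 19): C(41, 22) = 244662670200. Paths through (9, 10): (paths (0, 0) → (9, 10)) × (paths (9, 10) → (22, 19)) = C(19, 9) · C(22, 13) = 92378 · 497420 = 45950664760. Avoidance count = 244662670200 − 45950664760 = 198712005440.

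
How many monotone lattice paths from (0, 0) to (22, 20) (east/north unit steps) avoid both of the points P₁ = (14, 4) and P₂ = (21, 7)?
Number of paths = 511529630400

Inclusion–exclusion. Total paths: C(42, 22) = 513791607420. Through P₁: C(18, 14)·C(24, 8) = 2250541260. Through P₂: C(28, 21)·C(14, 1) = 16576560. Since P₁ is strictly southwest of P₂, a monotone path through both must visit P₁ then P₂; paths through both = C(18, 14)·C(10, 7)·C(14, 1) = 5140800. Avoid both = 513791607420 − 2250541260 − 16576560 + 5140800 = 511529630400.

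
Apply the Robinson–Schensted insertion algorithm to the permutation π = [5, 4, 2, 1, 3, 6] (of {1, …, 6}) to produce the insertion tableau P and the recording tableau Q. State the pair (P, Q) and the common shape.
P = [1, 3, 6] / [2] / [4] / [5];  Q = [1, 5, 6] / [2] / [3] / [4];  common shape = (3, 1, 1, 1)

Row-insert the values π_1, π_2, … into P one at a time, bumping the leftmost entry strictly greater than the inserted value down to the next row. The recording tableau Q records, in position (i, j), the step at which that cell was added to P.
  Insert 5 (step 1): P = [5];  Q = [1]
  Insert 4 (step 2): P = [4] / [5];  Q = [1] / [2]
  Insert 2 (step 3): P = [2] / [4] / [5];  Q = [1] / [2] / [3]
  Insert 1 (step 4): P = [1] / [2] / [4] / [5];  Q = [1] / [2] / [3] / [4]
  Insert 3 (step 5): P = [1, 3] / [2] / [4] / [5];  Q = [1, 5] / [2] / [3] / [4]
  Insert 6 (step 6): P = [1, 3, 6] / [2] / [4] / [5];  Q = [1, 5, 6] / [2] / [3] / [4]
Final shape: (3, 1, 1, 1).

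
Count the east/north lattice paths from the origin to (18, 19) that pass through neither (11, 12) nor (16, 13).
Number of paths = 11359259688

Inclusion–exclusion. Total paths: C(37, 18) = 17672631900. Through P₁: C(23, 11)·C(14, 7) = 4640331696. Through P₂: C(29, 16)·C(8, 2) = 1900189620. Since P₁ is strictly southwest of P₂, a monotone path through both must visit P₁ then P₂; paths through both = C(23, 11)·C(6, 5)·C(8, 2) = 227149104. Avoid both = 17672631900 − 4640331696 − 1900189620 + 227149104 = 11359259688.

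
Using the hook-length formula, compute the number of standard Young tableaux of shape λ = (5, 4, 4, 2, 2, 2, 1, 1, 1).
# SYT of shape (5, 4, 4, 2, 2, 2, 1, 1, 1) = 1146055680

Hook-length formula: f^λ = n! / Π hook(c), product over all cells c of the Young diagram. For λ = (5, 4, 4, 2, 2, 2, 1, 1, 1), n = 22 boxes. Hook lengths by row (left-to-right, top-to-bottom): [13, 9, 5, 4, 1]; [11, 7, 3, 2]; [10, 6, 2, 1]; [7, 3]; [6, 2]; [5, 1]; [3]; [2]; [1]. Product of hooks = 980755776000. So f^λ = 22! / 980755776000 = 1124000727777607680000 / 980755776000 = 1146055680.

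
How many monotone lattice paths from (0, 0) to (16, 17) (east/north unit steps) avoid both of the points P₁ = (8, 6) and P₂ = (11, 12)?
Number of paths = 662674212

Inclusion–exclusion. Total paths: C(33, 16) = 1166803110. Through P₁: C(14, 8)·C(19, 8) = 226972746. Through P₂: C(23, 11)·C(10, 5) = 340723656. Since P₁ is strictly southwest of P₂, a monotone path through both must visit P₁ then P₂; paths through both = C(14, 8)·C(9, 3)·C(10, 5) = 63567504. Avoid both = 1166803110 − 226972746 − 340723656 + 63567504 = 662674212.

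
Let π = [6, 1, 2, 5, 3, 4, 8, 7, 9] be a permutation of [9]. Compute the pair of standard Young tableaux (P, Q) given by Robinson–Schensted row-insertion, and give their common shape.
P = [1, 2, 3, 4, 7, 9] / [5, 8] / [6];  Q = [1, 3, 4, 6, 7, 9] / [2, 8] / [5];  common shape = (6, 2, 1)

Row-insert the values π_1, π_2, … into P one at a time, bumping the leftmost entry strictly greater than the inserted value down to the next row. The recording tableau Q records, in position (i, j), the step at which that cell was added to P.
  Insert 6 (step 1): P = [6];  Q = [1]
  Insert 1 (step 2): P = [1] / [6];  Q = [1] / [2]
  Insert 2 (step 3): P = [1, 2] / [6];  Q = [1, 3] / [2]
  Insert 5 (step 4): P = [1, 2, 5] / [6];  Q = [1, 3, 4] / [2]
  Insert 3 (step 5): P = [1, 2, 3] / [5] / [6];  Q = [1, 3, 4] / [2] / [5]
  Insert 4 (step 6): P = [1, 2, 3, 4] / [5] / [6];  Q = [1, 3, 4, 6] / [2] / [5]
  Insert 8 (step 7): P = [1, 2, 3, 4, 8] / [5] / [6];  Q = [1, 3, 4, 6, 7] / [2] / [5]
  Insert 7 (step 8): P = [1, 2, 3, 4, 7] / [5, 8] / [6];  Q = [1, 3, 4, 6, 7] / [2, 8] / [5]
  Insert 9 (step 9): P = [1, 2, 3, 4, 7, 9] / [5, 8] / [6];  Q = [1, 3, 4, 6, 7, 9] / [2, 8] / [5]
Final shape: (6, 2, 1).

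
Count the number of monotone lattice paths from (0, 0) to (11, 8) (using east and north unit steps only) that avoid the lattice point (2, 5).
Number of paths = 70962

Total paths from (0, 0) to (11, 8): C(19, 11) = 75582. Paths through (2, 5): (paths (0, 0) → (2, 5)) × (paths (2, 5) → (11, 8)) = C(7, 2) · C(12, 9) = 21 · 220 = 4620. Avoidance count = 75582 − 4620 = 70962.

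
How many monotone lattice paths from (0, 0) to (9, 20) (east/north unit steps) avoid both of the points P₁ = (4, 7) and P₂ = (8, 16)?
Number of paths = 4689960

Inclusion–exclusion. Total paths: C(29, 9) = 10015005. Through P₁: C(11, 4)·C(18, 5) = 2827440. Through P₂: C(24, 8)·C(5, 1) = 3677355. Since P₁ is strictly southwest of P₂, a monotone path through both must visit P₁ then P₂; paths through both = C(11, 4)·C(13, 4)·C(5, 1) = 1179750. Avoid both = 10015005 − 2827440 − 3677355 + 1179750 = 4689960.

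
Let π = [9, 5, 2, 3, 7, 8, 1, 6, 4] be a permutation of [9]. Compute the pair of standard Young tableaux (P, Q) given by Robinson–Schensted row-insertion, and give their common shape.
P = [1, 3, 4, 8] / [2, 6] / [5, 7] / [9];  Q = [1, 4, 5, 6] / [2, 8] / [3, 9] / [7];  common shape = (4, 2, 2, 1)

Row-insert the values π_1, π_2, … into P one at a time, bumping the leftmost entry strictly greater than the inserted value down to the next row. The recording tableau Q records, in position (i, j), the step at which that cell was added to P.
  Insert 9 (step 1): P = [9];  Q = [1]
  Insert 5 (step 2): P = [5] / [9];  Q = [1] / [2]
  Insert 2 (step 3): P = [2] / [5] / [9];  Q = [1] / [2] / [3]
  Insert 3 (step 4): P = [2, 3] / [5] / [9];  Q = [1, 4] / [2] / [3]
  Insert 7 (step 5): P = [2, 3, 7] / [5] / [9];  Q = [1, 4, 5] / [2] / [3]
  Insert 8 (step 6): P = [2, 3, 7, 8] / [5] / [9];  Q = [1, 4, 5, 6] / [2] / [3]
  Insert 1 (step 7): P = [1, 3, 7, 8] / [2] / [5] / [9];  Q = [1, 4, 5, 6] / [2] / [3] / [7]
  Insert 6 (step 8): P = [1, 3, 6, 8] / [2, 7] / [5] / [9];  Q = [1, 4, 5, 6] / [2, 8] / [3] / [7]
  Insert 4 (step 9): P = [1, 3, 4, 8] / [2, 6] / [5, 7] / [9];  Q = [1, 4, 5, 6] / [2, 8] / [3, 9] / [7]
Final shape: (4, 2, 2, 1).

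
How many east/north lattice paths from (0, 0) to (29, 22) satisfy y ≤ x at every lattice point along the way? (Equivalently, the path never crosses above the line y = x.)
Number of paths = 41620603020640

By the reflection principle (André's argument), the number of monotone paths to (29, 22) with n ≤ m that never go above y = x is C(51, 29) − C(51, 30) = 156077261327400 − 114456658306760 = 41620603020640.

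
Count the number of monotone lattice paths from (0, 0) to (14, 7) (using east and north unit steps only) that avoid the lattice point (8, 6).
Number of paths = 95259

Total paths from (0, 0) to (14, 7): C(21, 14) = 116280. Paths through (8, 6): (paths (0, 0) → (8, 6)) × (paths (8, 6) → (14, 7)) = C(14, 8) · C(7, 6) = 3003 · 7 = 21021. Avoidance count = 116280 − 21021 = 95259.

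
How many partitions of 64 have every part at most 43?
p(64, parts ≤ 43) = 1738916

Use the recurrence p(n, m) = p(n, m−1) + p(n−m, m): either the largest part is < m (count p(n, m−1)) or the largest part is exactly m (remove one copy of m, count p(n−m, m)). With p(0, ·) = 1 this gives p(64, parts ≤ 43) = 1738916. (By conjugating Young diagrams, this also counts partitions of 64 into at most 43 parts.)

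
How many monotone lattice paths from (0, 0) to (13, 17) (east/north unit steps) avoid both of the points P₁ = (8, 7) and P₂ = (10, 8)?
Number of paths = 95055885

Inclusion–exclusion. Total paths: C(30, 13) = 119759850. Through P₁: C(15, 8)·C(15, 5) = 19324305. Through P₂: C(18, 10)·C(12, 3) = 9626760. Since P₁ is strictly southwest of P₂, a monotone path through both must visit P₁ then P₂; paths through both = C(15, 8)·C(3, 2)·C(12, 3) = 4247100. Avoid both = 119759850 − 19324305 − 9626760 + 4247100 = 95055885.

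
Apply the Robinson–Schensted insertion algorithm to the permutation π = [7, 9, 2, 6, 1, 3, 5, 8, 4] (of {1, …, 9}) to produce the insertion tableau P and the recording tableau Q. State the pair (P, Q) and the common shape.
P = [1, 3, 4, 8] / [2, 5] / [6, 9] / [7];  Q = [1, 2, 7, 8] / [3, 4] / [5, 6] / [9];  common shape = (4, 2, 2, 1)

Row-insert the values π_1, π_2, … into P one at a time, bumping the leftmost entry strictly greater than the inserted value down to the next row. The recording tableau Q records, in position (i, j), the step at which that cell was added to P.
  Insert 7 (step 1): P = [7];  Q = [1]
  Insert 9 (step 2): P = [7, 9];  Q = [1, 2]
  Insert 2 (step 3): P = [2, 9] / [7];  Q = [1, 2] / [3]
  Insert 6 (step 4): P = [2, 6] / [7, 9];  Q = [1, 2] / [3, 4]
  Insert 1 (step 5): P = [1, 6] / [2, 9] / [7];  Q = [1, 2] / [3, 4] / [5]
  Insert 3 (step 6): P = [1, 3] / [2, 6] / [7, 9];  Q = [1, 2] / [3, 4] / [5, 6]
  Insert 5 (step 7): P = [1, 3, 5] / [2, 6] / [7, 9];  Q = [1, 2, 7] / [3, 4] / [5, 6]
  Insert 8 (step 8): P = [1, 3, 5, 8] / [2, 6] / [7, 9];  Q = [1, 2, 7, 8] / [3, 4] / [5, 6]
  Insert 4 (step 9): P = [1, 3, 4, 8] / [2, 5] / [6, 9] / [7];  Q = [1, 2, 7, 8] / [3, 4] / [5, 6] / [9]
Final shape: (4, 2, 2, 1).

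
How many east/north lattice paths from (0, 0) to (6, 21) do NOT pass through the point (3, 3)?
Number of paths = 269410

Total paths from (0, 0) to (6, 21): C(27, 6) = 296010. Paths through (3, 3): (paths (0, 0) → (3, 3)) × (paths (3, 3) → (6, 21)) = C(6, 3) · C(21, 3) = 20 · 1330 = 26600. Avoidance count = 296010 − 26600 = 269410.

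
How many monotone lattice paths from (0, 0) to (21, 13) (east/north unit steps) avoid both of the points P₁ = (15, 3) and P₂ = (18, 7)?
Number of paths = 883469472

Inclusion–exclusion. Total paths: C(34, 21) = 927983760. Through P₁: C(18, 15)·C(16, 6) = 6534528. Through P₂: C(25, 18)·C(9, 3) = 40378800. Since P₁ is strictly southwest of P₂, a monotone path through both must visit P₁ then P₂; paths through both = C(18, 15)·C(7, 3)·C(9, 3) = 2399040. Avoid both = 927983760 − 6534528 − 40378800 + 2399040 = 883469472.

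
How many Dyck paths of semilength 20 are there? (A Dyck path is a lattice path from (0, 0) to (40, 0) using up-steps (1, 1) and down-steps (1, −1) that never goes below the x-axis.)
C_20 = 6564120420

These Dyck paths are counted by the Catalan number C_n = (1/(n + 1)) · C(2n, n). For n = 20: C_20 = (1/21) · C(40, 20) = 137846528820/21 = 6564120420.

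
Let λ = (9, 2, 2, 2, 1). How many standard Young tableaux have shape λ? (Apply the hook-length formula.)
# SYT of shape (9, 2, 2, 2, 1) = 80640

Hook-length formula: f^λ = n! / Π hook(c), product over all cells c of the Young diagram. For λ = (9, 2, 2, 2, 1), n = 16 boxes. Hook lengths by row (left-to-right, top-to-bottom): [13, 11, 7, 6, 5, 4, 3, 2, 1]; [5, 3]; [4, 2]; [3, 1]; [1]. Product of hooks = 259459200. So f^λ = 16! / 259459200 = 20922789888000 / 259459200 = 80640.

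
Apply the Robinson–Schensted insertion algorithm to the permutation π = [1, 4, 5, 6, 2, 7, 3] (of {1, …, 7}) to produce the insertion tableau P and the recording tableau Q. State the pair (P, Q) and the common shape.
P = [1, 2, 3, 6, 7] / [4, 5];  Q = [1, 2, 3, 4, 6] / [5, 7];  common shape = (5, 2)

Row-insert the values π_1, π_2, … into P one at a time, bumping the leftmost entry strictly greater than the inserted value down to the next row. The recording tableau Q records, in position (i, j), the step at which that cell was added to P.
  Insert 1 (step 1): P = [1];  Q = [1]
  Insert 4 (step 2): P = [1, 4];  Q = [1, 2]
  Insert 5 (step 3): P = [1, 4, 5];  Q = [1, 2, 3]
  Insert 6 (step 4): P = [1, 4, 5, 6];  Q = [1, 2, 3, 4]
  Insert 2 (step 5): P = [1, 2, 5, 6] / [4];  Q = [1, 2, 3, 4] / [5]
  Insert 7 (step 6): P = [1, 2, 5, 6, 7] / [4];  Q = [1, 2, 3, 4, 6] / [5]
  Insert 3 (step 7): P = [1, 2, 3, 6, 7] / [4, 5];  Q = [1, 2, 3, 4, 6] / [5, 7]
Final shape: (5, 2).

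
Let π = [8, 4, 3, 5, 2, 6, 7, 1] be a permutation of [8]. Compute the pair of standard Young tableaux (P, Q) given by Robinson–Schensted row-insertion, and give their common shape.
P = [1, 5, 6, 7] / [2] / [3] / [4] / [8];  Q = [1, 4, 6, 7] / [2] / [3] / [5] / [8];  common shape = (4, 1, 1, 1, 1)

Row-insert the values π_1, π_2, … into P one at a time, bumping the leftmost entry strictly greater than the inserted value down to the next row. The recording tableau Q records, in position (i, j), the step at which that cell was added to P.
  Insert 8 (step 1): P = [8];  Q = [1]
  Insert 4 (step 2): P = [4] / [8];  Q = [1] / [2]
  Insert 3 (step 3): P = [3] / [4] / [8];  Q = [1] / [2] / [3]
  Insert 5 (step 4): P = [3, 5] / [4] / [8];  Q = [1, 4] / [2] / [3]
  Insert 2 (step 5): P = [2, 5] / [3] / [4] / [8];  Q = [1, 4] / [2] / [3] / [5]
  Insert 6 (step 6): P = [2, 5, 6] / [3] / [4] / [8];  Q = [1, 4, 6] / [2] / [3] / [5]
  Insert 7 (step 7): P = [2, 5, 6, 7] / [3] / [4] / [8];  Q = [1, 4, 6, 7] / [2] / [3] / [5]
  Insert 1 (step 8): P = [1, 5, 6, 7] / [2] / [3] / [4] / [8];  Q = [1, 4, 6, 7] / [2] / [3] / [5] / [8]
Final shape: (4, 1, 1, 1, 1).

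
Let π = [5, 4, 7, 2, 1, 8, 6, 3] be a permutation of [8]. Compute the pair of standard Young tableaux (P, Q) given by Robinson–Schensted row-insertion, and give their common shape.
P = [1, 3, 8] / [2, 6] / [4, 7] / [5];  Q = [1, 3, 6] / [2, 7] / [4, 8] / [5];  common shape = (3, 2, 2, 1)

Row-insert the values π_1, π_2, … into P one at a time, bumping the leftmost entry strictly greater than the inserted value down to the next row. The recording tableau Q records, in position (i, j), the step at which that cell was added to P.
  Insert 5 (step 1): P = [5];  Q = [1]
  Insert 4 (step 2): P = [4] / [5];  Q = [1] / [2]
  Insert 7 (step 3): P = [4, 7] / [5];  Q = [1, 3] / [2]
  Insert 2 (step 4): P = [2, 7] / [4] / [5];  Q = [1, 3] / [2] / [4]
  Insert 1 (step 5): P = [1, 7] / [2] / [4] / [5];  Q = [1, 3] / [2] / [4] / [5]
  Insert 8 (step 6): P = [1, 7, 8] / [2] / [4] / [5];  Q = [1, 3, 6] / [2] / [4] / [5]
  Insert 6 (step 7): P = [1, 6, 8] / [2, 7] / [4] / [5];  Q = [1, 3, 6] / [2, 7] / [4] / [5]
  Insert 3 (step 8): P = [1, 3, 8] / [2, 6] / [4, 7] / [5];  Q = [1, 3, 6] / [2, 7] / [4, 8] / [5]
Final shape: (3, 2, 2, 1).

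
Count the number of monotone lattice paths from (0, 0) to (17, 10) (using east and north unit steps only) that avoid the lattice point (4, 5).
Number of paths = 7356717

Total paths from (0, 0) to (17, 10): C(27, 17) = 8436285. Paths through (4, 5): (paths (0, 0) → (4, 5)) × (paths (4, 5) → (17, 10)) = C(9, 4) · C(18, 13) = 126 · 8568 = 1079568. Avoidance count = 8436285 − 1079568 = 7356717.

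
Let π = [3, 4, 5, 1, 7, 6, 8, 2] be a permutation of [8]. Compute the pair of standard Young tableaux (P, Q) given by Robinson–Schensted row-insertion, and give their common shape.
P = [1, 2, 5, 6, 8] / [3, 4] / [7];  Q = [1, 2, 3, 5, 7] / [4, 6] / [8];  common shape = (5, 2, 1)

Row-insert the values π_1, π_2, … into P one at a time, bumping the leftmost entry strictly greater than the inserted value down to the next row. The recording tableau Q records, in position (i, j), the step at which that cell was added to P.
  Insert 3 (step 1): P = [3];  Q = [1]
  Insert 4 (step 2): P = [3, 4];  Q = [1, 2]
  Insert 5 (step 3): P = [3, 4, 5];  Q = [1, 2, 3]
  Insert 1 (step 4): P = [1, 4, 5] / [3];  Q = [1, 2, 3] / [4]
  Insert 7 (step 5): P = [1, 4, 5, 7] / [3];  Q = [1, 2, 3, 5] / [4]
  Insert 6 (step 6): P = [1, 4, 5, 6] / [3, 7];  Q = [1, 2, 3, 5] / [4, 6]
  Insert 8 (step 7): P = [1, 4, 5, 6, 8] / [3, 7];  Q = [1, 2, 3, 5, 7] / [4, 6]
  Insert 2 (step 8): P = [1, 2, 5, 6, 8] / [3, 4] / [7];  Q = [1, 2, 3, 5, 7] / [4, 6] / [8]
Final shape: (5, 2, 1).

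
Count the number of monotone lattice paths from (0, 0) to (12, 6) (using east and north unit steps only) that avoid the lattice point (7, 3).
Number of paths = 11844

Total paths from (0, 0) to (12, 6): C(18, 12) = 18564. Paths through (7, 3): (paths (0, 0) → (7, 3)) × (paths (7, 3) → (12, 6)) = C(10, 7) · C(8, 5) = 120 · 56 = 6720. Avoidance count = 18564 − 6720 = 11844.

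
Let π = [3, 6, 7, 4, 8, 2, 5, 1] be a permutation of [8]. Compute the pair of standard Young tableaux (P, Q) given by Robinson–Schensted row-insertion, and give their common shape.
P = [1, 4, 5, 8] / [2, 7] / [3] / [6];  Q = [1, 2, 3, 5] / [4, 7] / [6] / [8];  common shape = (4, 2, 1, 1)

Row-insert the values π_1, π_2, … into P one at a time, bumping the leftmost entry strictly greater than the inserted value down to the next row. The recording tableau Q records, in position (i, j), the step at which that cell was added to P.
  Insert 3 (step 1): P = [3];  Q = [1]
  Insert 6 (step 2): P = [3, 6];  Q = [1, 2]
  Insert 7 (step 3): P = [3, 6, 7];  Q = [1, 2, 3]
  Insert 4 (step 4): P = [3, 4, 7] / [6];  Q = [1, 2, 3] / [4]
  Insert 8 (step 5): P = [3, 4, 7, 8] / [6];  Q = [1, 2, 3, 5] / [4]
  Insert 2 (step 6): P = [2, 4, 7, 8] / [3] / [6];  Q = [1, 2, 3, 5] / [4] / [6]
  Insert 5 (step 7): P = [2, 4, 5, 8] / [3, 7] / [6];  Q = [1, 2, 3, 5] / [4, 7] / [6]
  Insert 1 (step 8): P = [1, 4, 5, 8] / [2, 7] / [3] / [6];  Q = [1, 2, 3, 5] / [4, 7] / [6] / [8]
Final shape: (4, 2, 1, 1).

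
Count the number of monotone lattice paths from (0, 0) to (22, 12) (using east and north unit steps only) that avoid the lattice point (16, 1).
Number of paths = 548143648

Total paths from (0, 0) to (22, 12): C(34, 22) = 548354040. Paths through (16, 1): (paths (0, 0) → (16, 1)) × (paths (16, 1) → (22, 12)) = C(17, 16) · C(17, 6) = 17 · 12376 = 210392. Avoidance count = 548354040 − 210392 = 548143648.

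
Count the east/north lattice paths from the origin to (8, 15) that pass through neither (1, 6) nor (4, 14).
Number of paths = 400709

Inclusion–exclusion. Total paths: C(23, 8) = 490314. Through P₁: C(7, 1)·C(16, 7) = 80080. Through P₂: C(18, 4)·C(5, 4) = 15300. Since P₁ is strictly southwest of P₂, a monotone path through both must visit P₁ then P₂; paths through both = C(7, 1)·C(11, 3)·C(5, 4) = 5775. Avoid both = 490314 − 80080 − 15300 + 5775 = 400709.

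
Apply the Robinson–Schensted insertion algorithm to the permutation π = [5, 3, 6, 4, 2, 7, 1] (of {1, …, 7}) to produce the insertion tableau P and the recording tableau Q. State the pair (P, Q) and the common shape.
P = [1, 4, 7] / [2, 6] / [3] / [5];  Q = [1, 3, 6] / [2, 4] / [5] / [7];  common shape = (3, 2, 1, 1)

Row-insert the values π_1, π_2, … into P one at a time, bumping the leftmost entry strictly greater than the inserted value down to the next row. The recording tableau Q records, in position (i, j), the step at which that cell was added to P.
  Insert 5 (step 1): P = [5];  Q = [1]
  Insert 3 (step 2): P = [3] / [5];  Q = [1] / [2]
  Insert 6 (step 3): P = [3, 6] / [5];  Q = [1, 3] / [2]
  Insert 4 (step 4): P = [3, 4] / [5, 6];  Q = [1, 3] / [2, 4]
  Insert 2 (step 5): P = [2, 4] / [3, 6] / [5];  Q = [1, 3] / [2, 4] / [5]
  Insert 7 (step 6): P = [2, 4, 7] / [3, 6] / [5];  Q = [1, 3, 6] / [2, 4] / [5]
  Insert 1 (step 7): P = [1, 4, 7] / [2, 6] / [3] / [5];  Q = [1, 3, 6] / [2, 4] / [5] / [7]
Final shape: (3, 2, 1, 1).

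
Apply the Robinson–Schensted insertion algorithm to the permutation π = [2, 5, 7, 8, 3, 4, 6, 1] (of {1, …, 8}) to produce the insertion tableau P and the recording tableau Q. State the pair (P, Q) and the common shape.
P = [1, 3, 4, 6] / [2, 7, 8] / [5];  Q = [1, 2, 3, 4] / [5, 6, 7] / [8];  common shape = (4, 3, 1)

Row-insert the values π_1, π_2, … into P one at a time, bumping the leftmost entry strictly greater than the inserted value down to the next row. The recording tableau Q records, in position (i, j), the step at which that cell was added to P.
  Insert 2 (step 1): P = [2];  Q = [1]
  Insert 5 (step 2): P = [2, 5];  Q = [1, 2]
  Insert 7 (step 3): P = [2, 5, 7];  Q = [1, 2, 3]
  Insert 8 (step 4): P = [2, 5, 7, 8];  Q = [1, 2, 3, 4]
  Insert 3 (step 5): P = [2, 3, 7, 8] / [5];  Q = [1, 2, 3, 4] / [5]
  Insert 4 (step 6): P = [2, 3, 4, 8] / [5, 7];  Q = [1, 2, 3, 4] / [5, 6]
  Insert 6 (step 7): P = [2, 3, 4, 6] / [5, 7, 8];  Q = [1, 2, 3, 4] / [5, 6, 7]
  Insert 1 (step 8): P = [1, 3, 4, 6] / [2, 7, 8] / [5];  Q = [1, 2, 3, 4] / [5, 6, 7] / [8]
Final shape: (4, 3, 1).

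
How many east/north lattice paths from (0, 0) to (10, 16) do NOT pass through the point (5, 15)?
Number of paths = 5218711

Total paths from (0, 0) to (10, 16): C(26, 10) = 5311735. Paths through (5, 15): (paths (0, 0) → (5, 15)) × (paths (5, 15) → (10, 16)) = C(20, 5) · C(6, 5) = 15504 · 6 = 93024. Avoidance count = 5311735 − 93024 = 5218711.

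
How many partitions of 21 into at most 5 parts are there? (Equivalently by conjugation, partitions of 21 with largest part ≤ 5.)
p(21, parts ≤ 5) = 221

Use the recurrence p(n, m) = p(n, m−1) + p(n−m, m): either the largest part is < m (count p(n, m−1)) or the largest part is exactly m (remove one copy of m, count p(n−m, m)). With p(0, ·) = 1 this gives p(21, parts ≤ 5) = 221. (By conjugating Young diagrams, this also counts partitions of 21 into at most 5 parts.)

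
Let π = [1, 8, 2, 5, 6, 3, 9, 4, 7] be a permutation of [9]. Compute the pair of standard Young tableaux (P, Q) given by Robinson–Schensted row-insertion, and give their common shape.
P = [1, 2, 3, 4, 7] / [5, 6, 9] / [8];  Q = [1, 2, 4, 5, 7] / [3, 8, 9] / [6];  common shape = (5, 3, 1)

Row-insert the values π_1, π_2, … into P one at a time, bumping the leftmost entry strictly greater than the inserted value down to the next row. The recording tableau Q records, in position (i, j), the step at which that cell was added to P.
  Insert 1 (step 1): P = [1];  Q = [1]
  Insert 8 (step 2): P = [1, 8];  Q = [1, 2]
  Insert 2 (step 3): P = [1, 2] / [8];  Q = [1, 2] / [3]
  Insert 5 (step 4): P = [1, 2, 5] / [8];  Q = [1, 2, 4] / [3]
  Insert 6 (step 5): P = [1, 2, 5, 6] / [8];  Q = [1, 2, 4, 5] / [3]
  Insert 3 (step 6): P = [1, 2, 3, 6] / [5] / [8];  Q = [1, 2, 4, 5] / [3] / [6]
  Insert 9 (step 7): P = [1, 2, 3, 6, 9] / [5] / [8];  Q = [1, 2, 4, 5, 7] / [3] / [6]
  Insert 4 (step 8): P = [1, 2, 3, 4, 9] / [5, 6] / [8];  Q = [1, 2, 4, 5, 7] / [3, 8] / [6]
  Insert 7 (step 9): P = [1, 2, 3, 4, 7] / [5, 6, 9] / [8];  Q = [1, 2, 4, 5, 7] / [3, 8, 9] / [6]
Final shape: (5, 3, 1).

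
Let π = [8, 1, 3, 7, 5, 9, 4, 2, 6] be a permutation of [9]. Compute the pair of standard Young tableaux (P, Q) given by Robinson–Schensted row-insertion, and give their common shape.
P = [1, 2, 4, 6] / [3, 9] / [5] / [7] / [8];  Q = [1, 3, 4, 6] / [2, 9] / [5] / [7] / [8];  common shape = (4, 2, 1, 1, 1)

Row-insert the values π_1, π_2, … into P one at a time, bumping the leftmost entry strictly greater than the inserted value down to the next row. The recording tableau Q records, in position (i, j), the step at which that cell was added to P.
  Insert 8 (step 1): P = [8];  Q = [1]
  Insert 1 (step 2): P = [1] / [8];  Q = [1] / [2]
  Insert 3 (step 3): P = [1, 3] / [8];  Q = [1, 3] / [2]
  Insert 7 (step 4): P = [1, 3, 7] / [8];  Q = [1, 3, 4] / [2]
  Insert 5 (step 5): P = [1, 3, 5] / [7] / [8];  Q = [1, 3, 4] / [2] / [5]
  Insert 9 (step 6): P = [1, 3, 5, 9] / [7] / [8];  Q = [1, 3, 4, 6] / [2] / [5]
  Insert 4 (step 7): P = [1, 3, 4, 9] / [5] / [7] / [8];  Q = [1, 3, 4, 6] / [2] / [5] / [7]
  Insert 2 (step 8): P = [1, 2, 4, 9] / [3] / [5] / [7] / [8];  Q = [1, 3, 4, 6] / [2] / [5] / [7] / [8]
  Insert 6 (step 9): P = [1, 2, 4, 6] / [3, 9] / [5] / [7] / [8];  Q = [1, 3, 4, 6] / [2, 9] / [5] / [7] / [8]
Final shape: (4, 2, 1, 1, 1).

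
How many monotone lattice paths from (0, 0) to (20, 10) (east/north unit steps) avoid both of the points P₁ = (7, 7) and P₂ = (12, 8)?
Number of paths = 23381085

Inclusion–exclusion. Total paths: C(30, 20) = 30045015. Through P₁: C(14, 7)·C(16, 13) = 1921920. Through P₂: C(20, 12)·C(10, 8) = 5668650. Since P₁ is strictly southwest of P₂, a monotone path through both must visit P₁ then P₂; paths through both = C(14, 7)·C(6, 5)·C(10, 8) = 926640. Avoid both = 30045015 − 1921920 − 5668650 + 926640 = 23381085.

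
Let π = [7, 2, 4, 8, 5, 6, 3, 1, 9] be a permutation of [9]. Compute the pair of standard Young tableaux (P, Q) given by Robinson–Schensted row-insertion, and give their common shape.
P = [1, 3, 5, 6, 9] / [2, 8] / [4] / [7];  Q = [1, 3, 4, 6, 9] / [2, 5] / [7] / [8];  common shape = (5, 2, 1, 1)

Row-insert the values π_1, π_2, … into P one at a time, bumping the leftmost entry strictly greater than the inserted value down to the next row. The recording tableau Q records, in position (i, j), the step at which that cell was added to P.
  Insert 7 (step 1): P = [7];  Q = [1]
  Insert 2 (step 2): P = [2] / [7];  Q = [1] / [2]
  Insert 4 (step 3): P = [2, 4] / [7];  Q = [1, 3] / [2]
  Insert 8 (step 4): P = [2, 4, 8] / [7];  Q = [1, 3, 4] / [2]
  Insert 5 (step 5): P = [2, 4, 5] / [7, 8];  Q = [1, 3, 4] / [2, 5]
  Insert 6 (step 6): P = [2, 4, 5, 6] / [7, 8];  Q = [1, 3, 4, 6] / [2, 5]
  Insert 3 (step 7): P = [2, 3, 5, 6] / [4, 8] / [7];  Q = [1, 3, 4, 6] / [2, 5] / [7]
  Insert 1 (step 8): P = [1, 3, 5, 6] / [2, 8] / [4] / [7];  Q = [1, 3, 4, 6] / [2, 5] / [7] / [8]
  Insert 9 (step 9): P = [1, 3, 5, 6, 9] / [2, 8] / [4] / [7];  Q = [1, 3, 4, 6, 9] / [2, 5] / [7] / [8]
Final shape: (5, 2, 1, 1).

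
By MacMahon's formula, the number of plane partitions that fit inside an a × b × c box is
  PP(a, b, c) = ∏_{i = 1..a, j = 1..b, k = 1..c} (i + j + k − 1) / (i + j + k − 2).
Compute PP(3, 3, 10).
PP(3, 3, 10) = 1184183

Evaluate the triple product over i = 1..3, j = 1..3, k = 1..10. The factors are (2/1) · (3/2) · (4/3) · (5/4) · (6/5) · (7/6) · (8/7) · (9/8) · … (90 factors total). The numerators and denominators telescope so the product is an integer; carrying out the multiplication exactly gives PP(3, 3, 10) = 1184183.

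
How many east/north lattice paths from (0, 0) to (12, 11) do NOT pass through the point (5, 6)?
Number of paths = 986174

Total paths from (0, 0) to (12, 11): C(23, 12) = 1352078. Paths through (5, 6): (paths (0, 0) → (5, 6)) × (paths (5, 6) → (12, 11)) = C(11, 5) · C(12, 7) = 462 · 792 = 365904. Avoidance count = 1352078 − 365904 = 986174.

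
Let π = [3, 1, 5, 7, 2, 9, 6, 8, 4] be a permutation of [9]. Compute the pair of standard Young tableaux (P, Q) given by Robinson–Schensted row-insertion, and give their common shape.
P = [1, 2, 4, 8] / [3, 5, 6, 9] / [7];  Q = [1, 3, 4, 6] / [2, 5, 7, 8] / [9];  common shape = (4, 4, 1)

Row-insert the values π_1, π_2, … into P one at a time, bumping the leftmost entry strictly greater than the inserted value down to the next row. The recording tableau Q records, in position (i, j), the step at which that cell was added to P.
  Insert 3 (step 1): P = [3];  Q = [1]
  Insert 1 (step 2): P = [1] / [3];  Q = [1] / [2]
  Insert 5 (step 3): P = [1, 5] / [3];  Q = [1, 3] / [2]
  Insert 7 (step 4): P = [1, 5, 7] / [3];  Q = [1, 3, 4] / [2]
  Insert 2 (step 5): P = [1, 2, 7] / [3, 5];  Q = [1, 3, 4] / [2, 5]
  Insert 9 (step 6): P = [1, 2, 7, 9] / [3, 5];  Q = [1, 3, 4, 6] / [2, 5]
  Insert 6 (step 7): P = [1, 2, 6, 9] / [3, 5, 7];  Q = [1, 3, 4, 6] / [2, 5, 7]
  Insert 8 (step 8): P = [1, 2, 6, 8] / [3, 5, 7, 9];  Q = [1, 3, 4, 6] / [2, 5, 7, 8]
  Insert 4 (step 9): P = [1, 2, 4, 8] / [3, 5, 6, 9] / [7];  Q = [1, 3, 4, 6] / [2, 5, 7, 8] / [9]
Final shape: (4, 4, 1).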